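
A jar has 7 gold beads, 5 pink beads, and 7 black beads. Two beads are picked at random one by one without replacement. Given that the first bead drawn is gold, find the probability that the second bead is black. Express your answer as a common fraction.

After removing 1 gold, the jar has 7 black out of 18 remaining.
P(second is black | given) = 7/18 ≈ 0.3889.

7/18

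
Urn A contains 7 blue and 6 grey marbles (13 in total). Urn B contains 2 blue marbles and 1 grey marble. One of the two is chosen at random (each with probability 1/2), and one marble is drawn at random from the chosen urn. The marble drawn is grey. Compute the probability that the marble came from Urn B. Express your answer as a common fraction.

P(grey | Urn A) = 6/13; P(grey | Urn B) = 1/3.
P(grey) = 1/2·6/13 + 1/2·1/3 = 31/78.
By Bayes' rule, P(Urn B | grey) = 1/6 / 31/78 = 13/31 ≈ 0.4194.

13/31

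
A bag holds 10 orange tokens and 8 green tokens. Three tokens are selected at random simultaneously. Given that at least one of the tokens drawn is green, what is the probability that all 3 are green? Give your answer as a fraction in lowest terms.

P(all 3 green) = C(8,3)/C(18,3) = 7/102; P(at least one green) = 1 − C(10,3)/C(18,3) = 29/34.
Since 'all 3 green' ⊆ 'at least one green', P(all 3 | at least one) = 7/102 / 29/34 = 7/87 ≈ 0.0805.

7/87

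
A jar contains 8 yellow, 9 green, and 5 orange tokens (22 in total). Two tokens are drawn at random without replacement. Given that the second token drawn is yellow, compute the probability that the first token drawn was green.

P(first=green and the second token drawn is yellow) = (9/22)·(8/21) = 12/77.
P(the second token drawn is yellow) = Σ over first color = 4/33 + 12/77 + 20/231 = 4/11.
By Bayes, P(first=green | the second token drawn is yellow) = 12/77 / 4/11 = 3/7 ≈ 0.4286.

3/7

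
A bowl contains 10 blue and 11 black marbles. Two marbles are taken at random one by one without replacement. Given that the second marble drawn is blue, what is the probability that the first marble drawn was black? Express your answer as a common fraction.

11/20

P(first=black and the second marble drawn is blue) = (11/21)·(10/20) = 11/42.
P(the second marble drawn is blue) = Σ over first color = 3/14 + 11/42 = 10/21.
By Bayes, P(first=black | the second marble drawn is blue) = 11/42 / 10/21 = 11/20 ≈ 0.5500.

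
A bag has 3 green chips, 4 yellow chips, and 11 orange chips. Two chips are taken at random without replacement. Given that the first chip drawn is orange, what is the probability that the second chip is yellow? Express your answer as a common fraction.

4/17

After removing 1 orange, the bag has 4 yellow out of 17 remaining.
P(second is yellow | given) = 4/17 ≈ 0.2353.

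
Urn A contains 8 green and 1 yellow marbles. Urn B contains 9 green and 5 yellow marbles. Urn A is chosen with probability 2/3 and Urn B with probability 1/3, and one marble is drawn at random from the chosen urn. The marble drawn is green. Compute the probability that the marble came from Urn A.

P(green | Urn A) = 8/9; P(green | Urn B) = 9/14.
P(green) = 2/3·8/9 + 1/3·9/14 = 305/378.
By Bayes' rule, P(Urn A | green) = 16/27 / 305/378 = 224/305 ≈ 0.7344.

224/305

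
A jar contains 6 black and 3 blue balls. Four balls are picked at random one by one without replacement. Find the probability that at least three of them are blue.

1/21

Sum the hypergeometric tail for j = 3,…,3 blue balls.
Favorable = C(3,3)·C(6,1) = 6; total = C(9,4) = 126.
P = 6/126 = 1/21 ≈ 0.0476.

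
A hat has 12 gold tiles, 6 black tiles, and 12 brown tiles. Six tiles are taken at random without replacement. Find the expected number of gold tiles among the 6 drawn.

By linearity of expectation, E[X] = Σ P(draw i is gold); by symmetry each draw (even without replacement) has P(gold) = 12/30.
E[X] = 6 · 12/30 = 12/5 ≈ 2.4000.

12/5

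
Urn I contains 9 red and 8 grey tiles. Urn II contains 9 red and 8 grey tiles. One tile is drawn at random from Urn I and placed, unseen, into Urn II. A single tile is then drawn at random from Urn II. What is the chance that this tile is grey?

8/17

Condition on how many of the transferred tiles are grey (from Urn I: 8 grey of 17; then Urn II has 18 total).
  0 grey: C(8,0)C(9,1)/C(17,1) = 9/17; then P = 8/18
  1 grey: C(8,1)C(9,0)/C(17,1) = 8/17; then P = 9/18
P(grey from Urn II) = 8/17 ≈ 0.4706.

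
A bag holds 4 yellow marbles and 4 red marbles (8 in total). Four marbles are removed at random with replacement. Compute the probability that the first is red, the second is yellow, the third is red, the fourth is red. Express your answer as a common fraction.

1/16

Multiply the conditional probability of each draw in order, with replacement (the composition resets each draw).
P = (4/8) · (4/8) · (4/8) · (4/8) = 1/16 ≈ 0.0625.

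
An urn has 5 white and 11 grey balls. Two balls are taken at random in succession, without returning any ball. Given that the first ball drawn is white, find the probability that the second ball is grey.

11/15

After removing 1 white, the urn has 11 grey out of 15 remaining.
P(second is grey | given) = 11/15 ≈ 0.7333.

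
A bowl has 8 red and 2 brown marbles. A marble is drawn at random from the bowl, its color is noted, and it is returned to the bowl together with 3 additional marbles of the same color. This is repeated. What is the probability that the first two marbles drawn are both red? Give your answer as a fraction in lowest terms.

44/65

After a red draw the bowl holds 11 red out of 13.
P = (8/10)·(11/13) = 44/65 ≈ 0.6769.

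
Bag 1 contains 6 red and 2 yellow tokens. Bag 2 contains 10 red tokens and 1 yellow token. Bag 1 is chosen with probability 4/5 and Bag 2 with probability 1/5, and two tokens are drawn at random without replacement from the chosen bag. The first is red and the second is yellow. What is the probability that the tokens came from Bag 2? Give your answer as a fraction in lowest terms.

7/73

P(E | Bag 1) = 3/14; P(E | Bag 2) = 1/11.
P(E) = 4/5·3/14 + 1/5·1/11 = 73/385.
By Bayes' rule, P(Bag 2 | E) = 1/55 / 73/385 = 7/73 ≈ 0.0959.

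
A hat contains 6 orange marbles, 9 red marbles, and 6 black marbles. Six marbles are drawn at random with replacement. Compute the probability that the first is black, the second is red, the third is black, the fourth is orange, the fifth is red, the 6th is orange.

144/117649

Multiply the conditional probability of each draw in order, with replacement (the composition resets each draw).
P = (6/21) · (9/21) · (6/21) · (6/21) · (9/21) · (6/21) = 144/117649 ≈ 0.0012.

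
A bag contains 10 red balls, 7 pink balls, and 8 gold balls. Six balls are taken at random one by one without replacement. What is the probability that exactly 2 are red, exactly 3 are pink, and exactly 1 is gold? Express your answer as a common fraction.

18/253

Unordered draws without replacement: count favorable combinations over C(25,6).
Favorable = C(10,2) · C(7,3) · C(8,1) = 12600; total = C(25,6) = 177100.
P = 12600/177100 = 18/253 ≈ 0.0711.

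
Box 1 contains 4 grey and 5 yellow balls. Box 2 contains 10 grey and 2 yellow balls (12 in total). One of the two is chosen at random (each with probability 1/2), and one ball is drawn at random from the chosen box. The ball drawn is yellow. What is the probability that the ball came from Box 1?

P(yellow | Box 1) = 5/9; P(yellow | Box 2) = 1/6.
P(yellow) = 1/2·5/9 + 1/2·1/6 = 13/36.
By Bayes' rule, P(Box 1 | yellow) = 5/18 / 13/36 = 10/13 ≈ 0.7692.

10/13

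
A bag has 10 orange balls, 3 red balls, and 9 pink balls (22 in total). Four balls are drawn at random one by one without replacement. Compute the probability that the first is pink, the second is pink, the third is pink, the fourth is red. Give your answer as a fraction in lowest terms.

Multiply the conditional probability of each draw in order, without replacement, so each draw removes one from its color and from the total.
P = (9/22) · (8/21) · (7/20) · (3/19) = 9/1045 ≈ 0.0086.

9/1045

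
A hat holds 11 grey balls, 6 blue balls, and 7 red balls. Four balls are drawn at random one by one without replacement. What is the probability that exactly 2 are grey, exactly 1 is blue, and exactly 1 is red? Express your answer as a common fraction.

Unordered draws without replacement: count favorable combinations over C(24,4).
Favorable = C(11,2) · C(6,1) · C(7,1) = 2310; total = C(24,4) = 10626.
P = 2310/10626 = 5/23 ≈ 0.2174.

5/23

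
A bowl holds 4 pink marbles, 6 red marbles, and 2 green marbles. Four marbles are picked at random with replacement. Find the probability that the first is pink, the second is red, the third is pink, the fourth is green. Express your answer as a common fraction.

1/108

Multiply the conditional probability of each draw in order, with replacement (the composition resets each draw).
P = (4/12) · (6/12) · (4/12) · (2/12) = 1/108 ≈ 0.0093.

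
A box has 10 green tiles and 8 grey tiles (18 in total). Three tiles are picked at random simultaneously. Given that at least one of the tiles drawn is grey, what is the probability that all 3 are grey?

7/87

P(all 3 grey) = C(8,3)/C(18,3) = 7/102; P(at least one grey) = 1 − C(10,3)/C(18,3) = 29/34.
Since 'all 3 grey' ⊆ 'at least one grey', P(all 3 | at least one) = 7/102 / 29/34 = 7/87 ≈ 0.0805.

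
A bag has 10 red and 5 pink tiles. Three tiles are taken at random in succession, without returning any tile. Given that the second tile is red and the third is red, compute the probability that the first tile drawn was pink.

P(first=pink and the second tile is red and the third is red) = (5/15)·(10/14)·(9/13) = 15/91.
P(E) = Σ over first color = 24/91 + 15/91 = 3/7.
By Bayes, P(first=pink | E) = 15/91 / 3/7 = 5/13 ≈ 0.3846.

5/13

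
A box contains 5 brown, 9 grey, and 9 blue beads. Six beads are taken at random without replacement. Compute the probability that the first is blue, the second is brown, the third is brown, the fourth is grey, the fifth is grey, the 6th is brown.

Multiply the conditional probability of each draw in order, without replacement, so each draw removes one from its color and from the total.
P = (9/23) · (5/22) · (4/21) · (9/20) · (8/19) · (3/18) = 18/33649 ≈ 0.0005.

18/33649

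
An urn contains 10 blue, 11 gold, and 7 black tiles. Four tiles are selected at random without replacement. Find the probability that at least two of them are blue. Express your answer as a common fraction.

617/1365

Sum the hypergeometric tail for j = 2,…,4 blue tiles.
Favorable = C(10,2)·C(18,2) + C(10,3)·C(18,1) + C(10,4)·C(18,0) = 9255; total = C(28,4) = 20475.
P = 9255/20475 = 617/1365 ≈ 0.4520.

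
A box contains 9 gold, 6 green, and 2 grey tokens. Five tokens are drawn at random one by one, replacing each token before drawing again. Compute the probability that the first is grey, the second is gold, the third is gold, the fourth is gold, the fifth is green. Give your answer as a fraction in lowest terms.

8748/1419857

Multiply the conditional probability of each draw in order, with replacement (the composition resets each draw).
P = (2/17) · (9/17) · (9/17) · (9/17) · (6/17) = 8748/1419857 ≈ 0.0062.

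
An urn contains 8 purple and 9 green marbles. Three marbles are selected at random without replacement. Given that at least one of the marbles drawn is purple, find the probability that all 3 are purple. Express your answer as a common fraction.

14/149

P(all 3 purple) = C(8,3)/C(17,3) = 7/85; P(at least one purple) = 1 − C(9,3)/C(17,3) = 149/170.
Since 'all 3 purple' ⊆ 'at least one purple', P(all 3 | at least one) = 7/85 / 149/170 = 14/149 ≈ 0.0940.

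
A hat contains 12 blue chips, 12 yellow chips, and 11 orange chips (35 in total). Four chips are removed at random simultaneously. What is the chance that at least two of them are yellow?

17/40

Sum the hypergeometric tail for j = 2,…,4 yellow chips.
Favorable = C(12,2)·C(23,2) + C(12,3)·C(23,1) + C(12,4)·C(23,0) = 22253; total = C(35,4) = 52360.
P = 22253/52360 = 17/40 ≈ 0.4250.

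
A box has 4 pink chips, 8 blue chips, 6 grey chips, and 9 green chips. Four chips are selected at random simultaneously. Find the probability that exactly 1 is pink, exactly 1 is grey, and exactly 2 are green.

Unordered draws without replacement: count favorable combinations over C(27,4).
Favorable = C(4,1) · C(8,0) · C(6,1) · C(9,2) = 864; total = C(27,4) = 17550.
P = 864/17550 = 16/325 ≈ 0.0492.

16/325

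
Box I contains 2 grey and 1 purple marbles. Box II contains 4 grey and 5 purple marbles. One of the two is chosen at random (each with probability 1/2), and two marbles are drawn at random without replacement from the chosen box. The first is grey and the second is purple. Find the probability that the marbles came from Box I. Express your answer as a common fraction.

6/11

P(E | Box I) = 1/3; P(E | Box II) = 5/18.
P(E) = 1/2·1/3 + 1/2·5/18 = 11/36.
By Bayes' rule, P(Box I | E) = 1/6 / 11/36 = 6/11 ≈ 0.5455.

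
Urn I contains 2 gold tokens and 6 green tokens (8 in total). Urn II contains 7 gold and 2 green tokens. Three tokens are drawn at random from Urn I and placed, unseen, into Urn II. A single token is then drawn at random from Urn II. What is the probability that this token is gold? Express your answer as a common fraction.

Condition on how many of the transferred tokens are gold (from Urn I: 2 gold of 8; then Urn II has 12 total).
  0 gold: C(2,0)C(6,3)/C(8,3) = 5/14; then P = 7/12
  1 gold: C(2,1)C(6,2)/C(8,3) = 15/28; then P = 8/12
  2 gold: C(2,2)C(6,1)/C(8,3) = 3/28; then P = 9/12
P(gold from Urn II) = 31/48 ≈ 0.6458.

31/48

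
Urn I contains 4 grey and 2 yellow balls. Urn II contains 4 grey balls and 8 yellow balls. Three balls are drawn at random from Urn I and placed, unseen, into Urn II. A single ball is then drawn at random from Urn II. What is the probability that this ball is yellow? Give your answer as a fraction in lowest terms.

3/5

Condition on how many of the transferred balls are yellow (from Urn I: 2 yellow of 6; then Urn II has 15 total).
  0 yellow: C(2,0)C(4,3)/C(6,3) = 1/5; then P = 8/15
  1 yellow: C(2,1)C(4,2)/C(6,3) = 3/5; then P = 9/15
  2 yellow: C(2,2)C(4,1)/C(6,3) = 1/5; then P = 10/15
P(yellow from Urn II) = 3/5 ≈ 0.6000.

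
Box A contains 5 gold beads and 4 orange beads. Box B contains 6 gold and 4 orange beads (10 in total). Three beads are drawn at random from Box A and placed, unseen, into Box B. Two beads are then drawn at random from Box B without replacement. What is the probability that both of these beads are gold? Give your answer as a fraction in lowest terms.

155/468

Condition on how many of the transferred beads are gold (from Box A: 5 gold of 9; then Box B has 13 total).
  0 gold: C(5,0)C(4,3)/C(9,3) = 1/21; then P = C(6,2)/C(13,2) = 5/26
  1 gold: C(5,1)C(4,2)/C(9,3) = 5/14; then P = C(7,2)/C(13,2) = 7/26
  2 gold: C(5,2)C(4,1)/C(9,3) = 10/21; then P = C(8,2)/C(13,2) = 14/39
  3 gold: C(5,3)C(4,0)/C(9,3) = 5/42; then P = C(9,2)/C(13,2) = 6/13
P(both gold) = 155/468 ≈ 0.3312.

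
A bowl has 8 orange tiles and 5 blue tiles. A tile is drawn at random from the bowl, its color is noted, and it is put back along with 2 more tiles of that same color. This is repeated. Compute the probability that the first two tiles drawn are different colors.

Either orange then blue, or blue then orange; after the first draw the total is 15.
P = (8/13)·(5/15) + (5/13)·(8/15) = 16/39 ≈ 0.4103.

16/39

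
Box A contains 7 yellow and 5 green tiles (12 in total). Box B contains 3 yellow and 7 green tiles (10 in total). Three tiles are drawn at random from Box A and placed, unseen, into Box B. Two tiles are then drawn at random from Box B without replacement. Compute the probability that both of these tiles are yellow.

Condition on how many of the transferred tiles are yellow (from Box A: 7 yellow of 12; then Box B has 13 total).
  0 yellow: C(7,0)C(5,3)/C(12,3) = 1/22; then P = C(3,2)/C(13,2) = 1/26
  1 yellow: C(7,1)C(5,2)/C(12,3) = 7/22; then P = C(4,2)/C(13,2) = 1/13
  2 yellow: C(7,2)C(5,1)/C(12,3) = 21/44; then P = C(5,2)/C(13,2) = 5/39
  3 yellow: C(7,3)C(5,0)/C(12,3) = 7/44; then P = C(6,2)/C(13,2) = 5/26
P(both yellow) = 135/1144 ≈ 0.1180.

135/1144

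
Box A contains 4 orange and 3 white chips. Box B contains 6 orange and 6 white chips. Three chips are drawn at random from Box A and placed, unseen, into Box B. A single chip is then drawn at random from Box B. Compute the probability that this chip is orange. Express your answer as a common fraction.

Condition on how many of the transferred chips are orange (from Box A: 4 orange of 7; then Box B has 15 total).
  0 orange: C(4,0)C(3,3)/C(7,3) = 1/35; then P = 6/15
  1 orange: C(4,1)C(3,2)/C(7,3) = 12/35; then P = 7/15
  2 orange: C(4,2)C(3,1)/C(7,3) = 18/35; then P = 8/15
  3 orange: C(4,3)C(3,0)/C(7,3) = 4/35; then P = 9/15
P(orange from Box B) = 18/35 ≈ 0.5143.

18/35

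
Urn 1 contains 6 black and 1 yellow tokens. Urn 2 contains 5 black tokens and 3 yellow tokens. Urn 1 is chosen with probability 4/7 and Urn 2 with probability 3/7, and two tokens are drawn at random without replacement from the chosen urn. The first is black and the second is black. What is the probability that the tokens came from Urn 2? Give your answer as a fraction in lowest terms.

3/11

P(E | Urn 1) = 5/7; P(E | Urn 2) = 5/14.
P(E) = 4/7·5/7 + 3/7·5/14 = 55/98.
By Bayes' rule, P(Urn 2 | E) = 15/98 / 55/98 = 3/11 ≈ 0.2727.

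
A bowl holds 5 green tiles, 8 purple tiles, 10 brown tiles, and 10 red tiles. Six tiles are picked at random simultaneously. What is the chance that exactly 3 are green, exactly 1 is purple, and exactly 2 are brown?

Unordered draws without replacement: count favorable combinations over C(33,6).
Favorable = C(5,3) · C(8,1) · C(10,2) · C(10,0) = 3600; total = C(33,6) = 1107568.
P = 3600/1107568 = 225/69223 ≈ 0.0033.

225/69223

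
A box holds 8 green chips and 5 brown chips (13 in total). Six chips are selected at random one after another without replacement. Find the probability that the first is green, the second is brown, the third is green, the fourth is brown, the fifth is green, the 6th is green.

Multiply the conditional probability of each draw in order, without replacement, so each draw removes one from its color and from the total.
P = (8/13) · (5/12) · (7/11) · (4/10) · (6/9) · (5/8) = 35/1287 ≈ 0.0272.

35/1287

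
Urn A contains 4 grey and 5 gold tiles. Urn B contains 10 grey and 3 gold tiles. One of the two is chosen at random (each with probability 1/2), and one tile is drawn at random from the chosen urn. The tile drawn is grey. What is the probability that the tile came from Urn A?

26/71

P(grey | Urn A) = 4/9; P(grey | Urn B) = 10/13.
P(grey) = 1/2·4/9 + 1/2·10/13 = 71/117.
By Bayes' rule, P(Urn A | grey) = 2/9 / 71/117 = 26/71 ≈ 0.3662.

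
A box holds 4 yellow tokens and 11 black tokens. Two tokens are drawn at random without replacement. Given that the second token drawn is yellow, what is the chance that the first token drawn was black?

P(first=black and the second token drawn is yellow) = (11/15)·(4/14) = 22/105.
P(the second token drawn is yellow) = Σ over first color = 2/35 + 22/105 = 4/15.
By Bayes, P(first=black | the second token drawn is yellow) = 22/105 / 4/15 = 11/14 ≈ 0.7857.

11/14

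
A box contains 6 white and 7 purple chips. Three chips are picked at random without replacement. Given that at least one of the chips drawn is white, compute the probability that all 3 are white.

P(all 3 white) = C(6,3)/C(13,3) = 10/143; P(at least one white) = 1 − C(7,3)/C(13,3) = 251/286.
Since 'all 3 white' ⊆ 'at least one white', P(all 3 | at least one) = 10/143 / 251/286 = 20/251 ≈ 0.0797.

20/251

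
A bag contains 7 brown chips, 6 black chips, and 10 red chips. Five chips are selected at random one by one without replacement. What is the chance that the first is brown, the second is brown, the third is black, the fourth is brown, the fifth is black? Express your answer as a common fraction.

15/9614

Multiply the conditional probability of each draw in order, without replacement, so each draw removes one from its color and from the total.
P = (7/23) · (6/22) · (6/21) · (5/20) · (5/19) = 15/9614 ≈ 0.0016.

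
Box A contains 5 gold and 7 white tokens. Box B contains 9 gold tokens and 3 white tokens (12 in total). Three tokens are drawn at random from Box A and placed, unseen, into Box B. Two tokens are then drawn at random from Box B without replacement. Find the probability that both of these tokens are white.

Condition on how many of the transferred tokens are white (from Box A: 7 white of 12; then Box B has 15 total).
  0 white: C(7,0)C(5,3)/C(12,3) = 1/22; then P = C(3,2)/C(15,2) = 1/35
  1 white: C(7,1)C(5,2)/C(12,3) = 7/22; then P = C(4,2)/C(15,2) = 2/35
  2 white: C(7,2)C(5,1)/C(12,3) = 21/44; then P = C(5,2)/C(15,2) = 2/21
  3 white: C(7,3)C(5,0)/C(12,3) = 7/44; then P = C(6,2)/C(15,2) = 1/7
P(both white) = 27/308 ≈ 0.0877.

27/308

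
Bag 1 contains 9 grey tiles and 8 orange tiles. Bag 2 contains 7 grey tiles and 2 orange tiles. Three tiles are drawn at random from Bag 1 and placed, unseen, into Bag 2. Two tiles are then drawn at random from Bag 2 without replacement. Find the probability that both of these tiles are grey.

373/748

Condition on how many of the transferred tiles are grey (from Bag 1: 9 grey of 17; then Bag 2 has 12 total).
  0 grey: C(9,0)C(8,3)/C(17,3) = 7/85; then P = C(7,2)/C(12,2) = 7/22
  1 grey: C(9,1)C(8,2)/C(17,3) = 63/170; then P = C(8,2)/C(12,2) = 14/33
  2 grey: C(9,2)C(8,1)/C(17,3) = 36/85; then P = C(9,2)/C(12,2) = 6/11
  3 grey: C(9,3)C(8,0)/C(17,3) = 21/170; then P = C(10,2)/C(12,2) = 15/22
P(both grey) = 373/748 ≈ 0.4987.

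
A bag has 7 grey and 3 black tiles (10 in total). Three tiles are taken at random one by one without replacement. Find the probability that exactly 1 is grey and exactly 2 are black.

7/40

Unordered draws without replacement: count favorable combinations over C(10,3).
Favorable = C(7,1) · C(3,2) = 21; total = C(10,3) = 120.
P = 21/120 = 7/40 ≈ 0.1750.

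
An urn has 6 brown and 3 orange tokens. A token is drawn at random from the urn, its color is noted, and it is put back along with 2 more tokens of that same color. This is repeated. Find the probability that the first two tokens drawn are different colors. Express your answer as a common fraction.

4/11

Either brown then orange, or orange then brown; after the first draw the total is 11.
P = (6/9)·(3/11) + (3/9)·(6/11) = 4/11 ≈ 0.3636.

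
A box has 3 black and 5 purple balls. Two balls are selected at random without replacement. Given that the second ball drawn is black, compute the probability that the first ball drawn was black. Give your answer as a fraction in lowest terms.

P(first=black and the second ball drawn is black) = (3/8)·(2/7) = 3/28.
P(the second ball drawn is black) = Σ over first color = 3/28 + 15/56 = 3/8.
By Bayes, P(first=black | the second ball drawn is black) = 3/28 / 3/8 = 2/7 ≈ 0.2857.

2/7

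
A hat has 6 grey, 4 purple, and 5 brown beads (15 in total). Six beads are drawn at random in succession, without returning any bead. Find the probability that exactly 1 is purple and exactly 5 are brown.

4/5005

Unordered draws without replacement: count favorable combinations over C(15,6).
Favorable = C(6,0) · C(4,1) · C(5,5) = 4; total = C(15,6) = 5005.
P = 4/5005 = 4/5005 ≈ 0.0008.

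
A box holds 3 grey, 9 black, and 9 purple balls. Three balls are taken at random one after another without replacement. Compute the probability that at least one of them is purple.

Use the complement: P(at least one purple) = 1 − P(no purple).
P(none) = C(12,3)/C(21,3) = 220/1330.
So P = 1 − 220/1330 = 111/133 ≈ 0.8346.

111/133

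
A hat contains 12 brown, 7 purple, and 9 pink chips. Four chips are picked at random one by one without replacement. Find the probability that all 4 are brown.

Unordered draws without replacement: count favorable combinations over C(28,4).
Favorable = C(12,4) · C(7,0) · C(9,0) = 495; total = C(28,4) = 20475.
P = 495/20475 = 11/455 ≈ 0.0242.

11/455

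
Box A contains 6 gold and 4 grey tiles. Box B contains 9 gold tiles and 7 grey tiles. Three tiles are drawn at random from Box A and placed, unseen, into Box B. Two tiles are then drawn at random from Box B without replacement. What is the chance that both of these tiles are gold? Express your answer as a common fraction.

Condition on how many of the transferred tiles are gold (from Box A: 6 gold of 10; then Box B has 19 total).
  0 gold: C(6,0)C(4,3)/C(10,3) = 1/30; then P = C(9,2)/C(19,2) = 4/19
  1 gold: C(6,1)C(4,2)/C(10,3) = 3/10; then P = C(10,2)/C(19,2) = 5/19
  2 gold: C(6,2)C(4,1)/C(10,3) = 1/2; then P = C(11,2)/C(19,2) = 55/171
  3 gold: C(6,3)C(4,0)/C(10,3) = 1/6; then P = C(12,2)/C(19,2) = 22/57
P(both gold) = 14/45 ≈ 0.3111.

14/45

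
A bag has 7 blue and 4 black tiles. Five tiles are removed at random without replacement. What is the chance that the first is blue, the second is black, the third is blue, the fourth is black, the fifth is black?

1/55

Multiply the conditional probability of each draw in order, without replacement, so each draw removes one from its color and from the total.
P = (7/11) · (4/10) · (6/9) · (3/8) · (2/7) = 1/55 ≈ 0.0182.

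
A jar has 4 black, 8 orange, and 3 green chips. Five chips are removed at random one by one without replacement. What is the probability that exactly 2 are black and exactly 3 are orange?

16/143

Unordered draws without replacement: count favorable combinations over C(15,5).
Favorable = C(4,2) · C(8,3) · C(3,0) = 336; total = C(15,5) = 3003.
P = 336/3003 = 16/143 ≈ 0.1119.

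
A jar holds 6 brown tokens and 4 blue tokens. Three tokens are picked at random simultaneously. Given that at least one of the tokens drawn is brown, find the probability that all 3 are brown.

P(all 3 brown) = C(6,3)/C(10,3) = 1/6; P(at least one brown) = 1 − C(4,3)/C(10,3) = 29/30.
Since 'all 3 brown' ⊆ 'at least one brown', P(all 3 | at least one) = 1/6 / 29/30 = 5/29 ≈ 0.1724.

5/29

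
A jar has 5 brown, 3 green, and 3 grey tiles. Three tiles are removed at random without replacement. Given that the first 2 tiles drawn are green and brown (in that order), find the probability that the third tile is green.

After removing 1 brown, 1 green, the jar has 2 green out of 9 remaining.
P(third is green | given) = 2/9 ≈ 0.2222.

2/9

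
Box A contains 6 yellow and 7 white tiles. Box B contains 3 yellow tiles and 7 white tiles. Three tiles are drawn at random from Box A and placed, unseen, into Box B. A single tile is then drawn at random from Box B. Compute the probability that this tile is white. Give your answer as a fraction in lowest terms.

Condition on how many of the transferred tiles are white (from Box A: 7 white of 13; then Box B has 13 total).
  0 white: C(7,0)C(6,3)/C(13,3) = 10/143; then P = 7/13
  1 white: C(7,1)C(6,2)/C(13,3) = 105/286; then P = 8/13
  2 white: C(7,2)C(6,1)/C(13,3) = 63/143; then P = 9/13
  3 white: C(7,3)C(6,0)/C(13,3) = 35/286; then P = 10/13
P(white from Box B) = 112/169 ≈ 0.6627.

112/169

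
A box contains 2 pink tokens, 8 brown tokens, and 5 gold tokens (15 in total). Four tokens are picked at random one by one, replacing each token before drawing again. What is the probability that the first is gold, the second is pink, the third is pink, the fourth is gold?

Multiply the conditional probability of each draw in order, with replacement (the composition resets each draw).
P = (5/15) · (2/15) · (2/15) · (5/15) = 4/2025 ≈ 0.0020.

4/2025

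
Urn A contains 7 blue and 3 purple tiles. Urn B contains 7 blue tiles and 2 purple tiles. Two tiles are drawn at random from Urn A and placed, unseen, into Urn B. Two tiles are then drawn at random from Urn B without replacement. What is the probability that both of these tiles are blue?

Condition on how many of the transferred tiles are blue (from Urn A: 7 blue of 10; then Urn B has 11 total).
  0 blue: C(7,0)C(3,2)/C(10,2) = 1/15; then P = C(7,2)/C(11,2) = 21/55
  1 blue: C(7,1)C(3,1)/C(10,2) = 7/15; then P = C(8,2)/C(11,2) = 28/55
  2 blue: C(7,2)C(3,0)/C(10,2) = 7/15; then P = C(9,2)/C(11,2) = 36/55
P(both blue) = 469/825 ≈ 0.5685.

469/825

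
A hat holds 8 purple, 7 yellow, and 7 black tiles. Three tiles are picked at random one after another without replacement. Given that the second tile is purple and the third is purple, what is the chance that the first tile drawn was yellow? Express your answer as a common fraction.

7/20

P(first=yellow and the second tile is purple and the third is purple) = (7/22)·(8/21)·(7/20) = 7/165.
P(E) = Σ over first color = 2/55 + 7/165 + 7/165 = 4/33.
By Bayes, P(first=yellow | E) = 7/165 / 4/33 = 7/20 ≈ 0.3500.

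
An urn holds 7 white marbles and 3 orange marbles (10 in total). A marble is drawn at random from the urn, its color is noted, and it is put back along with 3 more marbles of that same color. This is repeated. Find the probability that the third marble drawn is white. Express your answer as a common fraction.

7/10

Sum over the four possibilities for the first two draws (white/not-white each), tracking how the white count and total change by +3 per draw.
P(third is white) = 7/10 ≈ 0.7000. (In a Pólya urn every draw has the same marginal probability 7/10.)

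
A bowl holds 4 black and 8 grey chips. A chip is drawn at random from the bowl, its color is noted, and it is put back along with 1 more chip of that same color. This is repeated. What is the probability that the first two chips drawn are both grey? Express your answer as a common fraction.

6/13

After a grey draw the bowl holds 9 grey out of 13.
P = (8/12)·(9/13) = 6/13 ≈ 0.4615.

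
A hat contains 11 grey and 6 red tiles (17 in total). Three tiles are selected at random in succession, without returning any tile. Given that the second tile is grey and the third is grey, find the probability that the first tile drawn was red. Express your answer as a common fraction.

2/5

P(first=red and the second tile is grey and the third is grey) = (6/17)·(11/16)·(10/15) = 11/68.
P(E) = Σ over first color = 33/136 + 11/68 = 55/136.
By Bayes, P(first=red | E) = 11/68 / 55/136 = 2/5 ≈ 0.4000.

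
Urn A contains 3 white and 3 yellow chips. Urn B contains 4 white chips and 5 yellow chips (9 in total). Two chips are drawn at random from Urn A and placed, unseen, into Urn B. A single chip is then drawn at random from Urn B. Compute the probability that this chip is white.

Condition on how many of the transferred chips are white (from Urn A: 3 white of 6; then Urn B has 11 total).
  0 white: C(3,0)C(3,2)/C(6,2) = 1/5; then P = 4/11
  1 white: C(3,1)C(3,1)/C(6,2) = 3/5; then P = 5/11
  2 white: C(3,2)C(3,0)/C(6,2) = 1/5; then P = 6/11
P(white from Urn B) = 5/11 ≈ 0.4545.

5/11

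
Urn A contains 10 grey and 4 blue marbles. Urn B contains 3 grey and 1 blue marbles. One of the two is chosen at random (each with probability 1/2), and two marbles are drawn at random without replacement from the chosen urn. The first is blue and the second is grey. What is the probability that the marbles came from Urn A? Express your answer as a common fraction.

P(E | Urn A) = 20/91; P(E | Urn B) = 1/4.
P(E) = 1/2·20/91 + 1/2·1/4 = 171/728.
By Bayes' rule, P(Urn A | E) = 10/91 / 171/728 = 80/171 ≈ 0.4678.

80/171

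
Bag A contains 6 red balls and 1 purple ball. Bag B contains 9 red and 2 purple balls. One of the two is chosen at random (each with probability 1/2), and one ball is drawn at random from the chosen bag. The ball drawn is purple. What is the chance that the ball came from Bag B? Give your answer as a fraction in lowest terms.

14/25

P(purple | Bag A) = 1/7; P(purple | Bag B) = 2/11.
P(purple) = 1/2·1/7 + 1/2·2/11 = 25/154.
By Bayes' rule, P(Bag B | purple) = 1/11 / 25/154 = 14/25 ≈ 0.5600.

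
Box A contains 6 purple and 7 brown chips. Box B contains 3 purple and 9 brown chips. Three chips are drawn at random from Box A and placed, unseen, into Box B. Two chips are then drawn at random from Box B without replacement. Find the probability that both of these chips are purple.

67/910

Condition on how many of the transferred chips are purple (from Box A: 6 purple of 13; then Box B has 15 total).
  0 purple: C(6,0)C(7,3)/C(13,3) = 35/286; then P = C(3,2)/C(15,2) = 1/35
  1 purple: C(6,1)C(7,2)/C(13,3) = 63/143; then P = C(4,2)/C(15,2) = 2/35
  2 purple: C(6,2)C(7,1)/C(13,3) = 105/286; then P = C(5,2)/C(15,2) = 2/21
  3 purple: C(6,3)C(7,0)/C(13,3) = 10/143; then P = C(6,2)/C(15,2) = 1/7
P(both purple) = 67/910 ≈ 0.0736.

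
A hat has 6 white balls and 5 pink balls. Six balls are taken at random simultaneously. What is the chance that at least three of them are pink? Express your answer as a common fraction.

Sum the hypergeometric tail for j = 3,…,5 pink balls.
Favorable = C(5,3)·C(6,3) + C(5,4)·C(6,2) + C(5,5)·C(6,1) = 281; total = C(11,6) = 462.
P = 281/462 = 281/462 ≈ 0.6082.

281/462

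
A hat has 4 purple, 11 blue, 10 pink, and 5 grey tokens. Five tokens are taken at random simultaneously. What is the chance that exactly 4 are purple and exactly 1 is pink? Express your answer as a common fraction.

5/71253

Unordered draws without replacement: count favorable combinations over C(30,5).
Favorable = C(4,4) · C(11,0) · C(10,1) · C(5,0) = 10; total = C(30,5) = 142506.
P = 10/142506 = 5/71253 ≈ 0.0001.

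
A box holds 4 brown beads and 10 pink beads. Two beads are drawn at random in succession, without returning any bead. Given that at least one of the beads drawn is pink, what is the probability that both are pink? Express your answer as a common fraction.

9/17

P(both pink) = C(10,2)/C(14,2) = 45/91; P(at least one pink) = 1 − C(4,2)/C(14,2) = 85/91.
Since 'both pink' ⊆ 'at least one pink', P(both | at least one) = 45/91 / 85/91 = 9/17 ≈ 0.5294.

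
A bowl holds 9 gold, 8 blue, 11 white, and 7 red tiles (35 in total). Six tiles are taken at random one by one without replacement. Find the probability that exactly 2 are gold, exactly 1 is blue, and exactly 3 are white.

Unordered draws without replacement: count favorable combinations over C(35,6).
Favorable = C(9,2) · C(8,1) · C(11,3) · C(7,0) = 47520; total = C(35,6) = 1623160.
P = 47520/1623160 = 108/3689 ≈ 0.0293.

108/3689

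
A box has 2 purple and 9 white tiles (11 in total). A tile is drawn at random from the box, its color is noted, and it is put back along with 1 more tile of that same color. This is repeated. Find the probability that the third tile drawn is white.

Sum over the four possibilities for the first two draws (white/not-white each), tracking how the white count and total change by +1 per draw.
P(third is white) = 9/11 ≈ 0.8182. (In a Pólya urn every draw has the same marginal probability 9/11.)

9/11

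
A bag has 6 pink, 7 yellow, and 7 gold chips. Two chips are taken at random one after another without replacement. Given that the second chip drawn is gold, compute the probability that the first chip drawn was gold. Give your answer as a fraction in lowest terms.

6/19

P(first=gold and the second chip drawn is gold) = (7/20)·(6/19) = 21/190.
P(the second chip drawn is gold) = Σ over first color = 21/190 + 49/380 + 21/190 = 7/20.
By Bayes, P(first=gold | the second chip drawn is gold) = 21/190 / 7/20 = 6/19 ≈ 0.3158.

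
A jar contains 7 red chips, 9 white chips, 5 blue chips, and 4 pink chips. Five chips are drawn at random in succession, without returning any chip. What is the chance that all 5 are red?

1/2530

Unordered draws without replacement: count favorable combinations over C(25,5).
Favorable = C(7,5) · C(9,0) · C(5,0) · C(4,0) = 21; total = C(25,5) = 53130.
P = 21/53130 = 1/2530 ≈ 0.0004.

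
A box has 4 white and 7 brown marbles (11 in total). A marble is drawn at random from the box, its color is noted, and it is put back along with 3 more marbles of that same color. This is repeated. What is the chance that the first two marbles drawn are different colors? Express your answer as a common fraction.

Either white then brown, or brown then white; after the first draw the total is 14.
P = (4/11)·(7/14) + (7/11)·(4/14) = 4/11 ≈ 0.3636.

4/11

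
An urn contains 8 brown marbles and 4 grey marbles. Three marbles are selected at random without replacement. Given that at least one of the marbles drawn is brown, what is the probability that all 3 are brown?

7/27

P(all 3 brown) = C(8,3)/C(12,3) = 14/55; P(at least one brown) = 1 − C(4,3)/C(12,3) = 54/55.
Since 'all 3 brown' ⊆ 'at least one brown', P(all 3 | at least one) = 14/55 / 54/55 = 7/27 ≈ 0.2593.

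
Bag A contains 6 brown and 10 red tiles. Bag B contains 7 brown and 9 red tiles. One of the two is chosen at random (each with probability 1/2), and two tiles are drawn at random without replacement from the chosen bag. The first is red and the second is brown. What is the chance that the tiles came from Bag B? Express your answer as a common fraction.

21/41

P(E | Bag A) = 1/4; P(E | Bag B) = 21/80.
P(E) = 1/2·1/4 + 1/2·21/80 = 41/160.
By Bayes' rule, P(Bag B | E) = 21/160 / 41/160 = 21/41 ≈ 0.5122.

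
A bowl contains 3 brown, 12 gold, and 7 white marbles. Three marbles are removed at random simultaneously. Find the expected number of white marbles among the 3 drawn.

21/22

By linearity of expectation, E[X] = Σ P(draw i is white); by symmetry each draw (even without replacement) has P(white) = 7/22.
E[X] = 3 · 7/22 = 21/22 ≈ 0.9545.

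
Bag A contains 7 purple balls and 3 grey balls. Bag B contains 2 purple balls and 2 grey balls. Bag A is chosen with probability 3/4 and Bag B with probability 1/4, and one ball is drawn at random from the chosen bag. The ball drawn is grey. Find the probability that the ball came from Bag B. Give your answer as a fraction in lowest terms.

P(grey | Bag A) = 3/10; P(grey | Bag B) = 1/2.
P(grey) = 3/4·3/10 + 1/4·1/2 = 7/20.
By Bayes' rule, P(Bag B | grey) = 1/8 / 7/20 = 5/14 ≈ 0.3571.

5/14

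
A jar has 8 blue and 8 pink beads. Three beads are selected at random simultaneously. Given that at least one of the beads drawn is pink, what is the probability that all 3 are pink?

P(all 3 pink) = C(8,3)/C(16,3) = 1/10; P(at least one pink) = 1 − C(8,3)/C(16,3) = 9/10.
Since 'all 3 pink' ⊆ 'at least one pink', P(all 3 | at least one) = 1/10 / 9/10 = 1/9 ≈ 0.1111.

1/9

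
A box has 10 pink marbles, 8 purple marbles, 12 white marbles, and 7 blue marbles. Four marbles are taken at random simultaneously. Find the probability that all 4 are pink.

2/629

Unordered draws without replacement: count favorable combinations over C(37,4).
Favorable = C(10,4) · C(8,0) · C(12,0) · C(7,0) = 210; total = C(37,4) = 66045.
P = 210/66045 = 2/629 ≈ 0.0032.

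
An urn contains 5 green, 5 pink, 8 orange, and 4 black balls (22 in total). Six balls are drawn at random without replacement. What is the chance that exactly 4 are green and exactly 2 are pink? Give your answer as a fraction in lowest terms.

50/74613

Unordered draws without replacement: count favorable combinations over C(22,6).
Favorable = C(5,4) · C(5,2) · C(8,0) · C(4,0) = 50; total = C(22,6) = 74613.
P = 50/74613 = 50/74613 ≈ 0.0007.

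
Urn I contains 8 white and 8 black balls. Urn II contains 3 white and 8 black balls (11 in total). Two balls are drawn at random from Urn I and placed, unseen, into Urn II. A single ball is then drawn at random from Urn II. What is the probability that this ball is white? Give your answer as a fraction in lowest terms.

4/13

Condition on how many of the transferred balls are white (from Urn I: 8 white of 16; then Urn II has 13 total).
  0 white: C(8,0)C(8,2)/C(16,2) = 7/30; then P = 3/13
  1 white: C(8,1)C(8,1)/C(16,2) = 8/15; then P = 4/13
  2 white: C(8,2)C(8,0)/C(16,2) = 7/30; then P = 5/13
P(white from Urn II) = 4/13 ≈ 0.3077.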